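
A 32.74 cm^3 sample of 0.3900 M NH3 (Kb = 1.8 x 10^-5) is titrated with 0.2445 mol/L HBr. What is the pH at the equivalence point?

5.04

n(NH3) = 0.3900 x 0.03274 = 0.01277 mol; V(HBr) at equivalence = 0.01277/0.2445 = 0.05222 L.
At equivalence the base is fully converted to NH4+; total volume = 0.08496 L, so [NH4+] = 0.01277/0.08496 = 0.1503 M.
Ka(NH4+) = Kw/Kb = 1.0e-14 / 1.8 x 10^-5 = 5.56e-10.
[H^+] = sqrt(Ka x [NH4+]) = sqrt(5.56e-10 x 0.1503) = 9.14e-6 M.
pH = -log(9.14e-6) = 5.04.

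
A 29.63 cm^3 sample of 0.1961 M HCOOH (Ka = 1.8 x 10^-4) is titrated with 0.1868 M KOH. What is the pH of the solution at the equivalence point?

n(HCOOH) = 0.1961 x 0.02963 = 0.005810 mol; V(KOH) at equivalence = 0.005810/0.1868 = 0.03111 L.
At equivalence all the acid is converted to HCOO-; total volume = 0.02963 + 0.03111 = 0.06074 L, so [HCOO-] = 0.005810/0.06074 = 0.09567 M.
Kb = Kw/Ka = 1.0e-14 / 1.8 x 10^-4 = 5.56e-11.
[OH^-] = sqrt(Kb x [HCOO-]) = sqrt(5.56e-11 x 0.09567) = 2.31e-6 M.
pOH = 5.64, so pH = 14.00 - 5.64 = 8.36.

8.36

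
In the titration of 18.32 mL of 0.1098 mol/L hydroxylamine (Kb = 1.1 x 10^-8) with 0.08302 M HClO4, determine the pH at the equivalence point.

3.68

n(NH2OH) = 0.1098 x 0.01832 = 0.002012 mol; V(HClO4) at equivalence = 0.002012/0.08302 = 0.02423 L.
At equivalence the base is fully converted to NH3OH+; total volume = 0.04255 L, so [NH3OH+] = 0.002012/0.04255 = 0.04728 M.
Ka(NH3OH+) = Kw/Kb = 1.0e-14 / 1.1 x 10^-8 = 9.09e-7.
[H^+] = sqrt(Ka x [NH3OH+]) = sqrt(9.09e-7 x 0.04728) = 0.000207 M.
pH = -log(0.000207) = 3.68.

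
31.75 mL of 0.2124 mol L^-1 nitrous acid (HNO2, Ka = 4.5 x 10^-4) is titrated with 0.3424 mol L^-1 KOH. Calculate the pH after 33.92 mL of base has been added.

12.87

n(acid) = 0.2124 x 0.03175 = 0.006744 mol; n(KOH) added = 0.3424 x 0.03392 = 0.01161 mol.
Base is in excess by 0.01161 - 0.006744 = 0.004871 mol in a total volume of 0.06567 L.
[OH^-] = 0.004871/0.06567 = 0.07417 M, so pOH = 1.13 and pH = 14.00 - 1.13 = 12.87.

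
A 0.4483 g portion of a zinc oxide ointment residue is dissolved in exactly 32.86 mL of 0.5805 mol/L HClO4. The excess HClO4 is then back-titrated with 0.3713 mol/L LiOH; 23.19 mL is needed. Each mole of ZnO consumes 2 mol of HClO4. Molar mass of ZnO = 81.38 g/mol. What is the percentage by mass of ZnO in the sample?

95.0%

Total n(HClO4) added = 0.5805 x 0.03286 = 0.01908 mol.
n(LiOH) used = 0.3713 x 0.02319 = 0.008610 mol, which equals the excess n(HClO4).
So n(HClO4) consumed by the sample = 0.01908 - 0.008610 = 0.01046 mol.
n(ZnO) = 0.01046 / 2 = 0.005232 mol.
mass ZnO = 0.005232 x 81.38 = 0.4258 g, so %ZnO = 0.4258/0.4483 x 100 = 95.0%.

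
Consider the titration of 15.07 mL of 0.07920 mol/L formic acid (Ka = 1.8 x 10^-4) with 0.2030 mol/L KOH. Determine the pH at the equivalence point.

8.25

n(HCOOH) = 0.07920 x 0.01507 = 0.001194 mol; V(KOH) at equivalence = 0.001194/0.2030 = 0.005880 L.
At equivalence all the acid is converted to HCOO-; total volume = 0.01507 + 0.005880 = 0.02095 L, so [HCOO-] = 0.001194/0.02095 = 0.05697 M.
Kb = Kw/Ka = 1.0e-14 / 1.8 x 10^-4 = 5.56e-11.
[OH^-] = sqrt(Kb x [HCOO-]) = sqrt(5.56e-11 x 0.05697) = 1.78e-6 M.
pOH = 5.75, so pH = 14.00 - 5.75 = 8.25.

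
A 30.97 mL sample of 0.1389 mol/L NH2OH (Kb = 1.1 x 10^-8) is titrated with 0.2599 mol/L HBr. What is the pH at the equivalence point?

n(NH2OH) = 0.1389 x 0.03097 = 0.004302 mol; V(HBr) at equivalence = 0.004302/0.2599 = 0.01655 L.
At equivalence the base is fully converted to NH3OH+; total volume = 0.04752 L, so [NH3OH+] = 0.004302/0.04752 = 0.09052 M.
Ka(NH3OH+) = Kw/Kb = 1.0e-14 / 1.1 x 10^-8 = 9.09e-7.
[H^+] = sqrt(Ka x [NH3OH+]) = sqrt(9.09e-7 x 0.09052) = 0.000287 M.
pH = -log(0.000287) = 3.54.

3.54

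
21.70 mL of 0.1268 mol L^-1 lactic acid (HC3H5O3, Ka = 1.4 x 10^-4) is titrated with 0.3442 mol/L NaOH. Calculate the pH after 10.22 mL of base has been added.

12.38

n(acid) = 0.1268 x 0.02170 = 0.002752 mol; n(NaOH) added = 0.3442 x 0.01022 = 0.003518 mol.
Base is in excess by 0.003518 - 0.002752 = 0.0007662 mol in a total volume of 0.03192 L.
[OH^-] = 0.0007662/0.03192 = 0.02400 M, so pOH = 1.62 and pH = 14.00 - 1.62 = 12.38.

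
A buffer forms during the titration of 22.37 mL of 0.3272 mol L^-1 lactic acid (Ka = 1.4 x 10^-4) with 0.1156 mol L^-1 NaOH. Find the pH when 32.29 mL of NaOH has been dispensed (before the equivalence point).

3.87

Initial n(HC3H5O3) = 0.3272 x 0.02237 = 0.007319 mol.
n(NaOH) added = 0.1156 x 0.03229 = 0.003733 mol, converting that many moles of HC3H5O3 to C3H5O3-.
Remaining n(HC3H5O3) = 0.003587 mol; n(C3H5O3-) = 0.003733 mol.
By Henderson-Hasselbalch, pH = pKa + log([A^-]/[HA]) = 3.85 + log(0.003733/0.003587) = 3.85 + (+0.02) = 3.87.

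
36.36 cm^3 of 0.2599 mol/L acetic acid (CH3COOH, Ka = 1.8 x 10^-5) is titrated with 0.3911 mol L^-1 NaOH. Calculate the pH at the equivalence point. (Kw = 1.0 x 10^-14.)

n(CH3COOH) = 0.2599 x 0.03636 = 0.009450 mol; V(NaOH) at equivalence = 0.009450/0.3911 = 0.02416 L.
At equivalence all the acid is converted to CH3COO-; total volume = 0.03636 + 0.02416 = 0.06052 L, so [CH3COO-] = 0.009450/0.06052 = 0.1561 M.
Kb = Kw/Ka = 1.0e-14 / 1.8 x 10^-5 = 5.56e-10.
[OH^-] = sqrt(Kb x [CH3COO-]) = sqrt(5.56e-10 x 0.1561) = 9.31e-6 M.
pOH = 5.03, so pH = 14.00 - 5.03 = 8.97.

8.97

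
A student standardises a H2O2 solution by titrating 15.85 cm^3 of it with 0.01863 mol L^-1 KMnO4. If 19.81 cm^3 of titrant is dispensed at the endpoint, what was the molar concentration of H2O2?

0.0582 M

n(KMnO4) = 0.01863 x 0.01981 = 0.0003691 mol.
From the balanced equation, 2 mol KMnO4 reacts with 5 mol H2O2, so n(H2O2) = 0.0003691 x 5/2 = 0.0009227 mol.
[H2O2] = 0.0009227 / 0.01585 L = 0.0582 M.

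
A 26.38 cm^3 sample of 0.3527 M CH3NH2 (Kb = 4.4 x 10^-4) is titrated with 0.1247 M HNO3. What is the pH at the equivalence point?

5.84

n(CH3NH2) = 0.3527 x 0.02638 = 0.009304 mol; V(HNO3) at equivalence = 0.009304/0.1247 = 0.07461 L.
At equivalence the base is fully converted to CH3NH3+; total volume = 0.1010 L, so [CH3NH3+] = 0.009304/0.1010 = 0.09213 M.
Ka(CH3NH3+) = Kw/Kb = 1.0e-14 / 4.4 x 10^-4 = 2.27e-11.
[H^+] = sqrt(Ka x [CH3NH3+]) = sqrt(2.27e-11 x 0.09213) = 1.45e-6 M.
pH = -log(1.45e-6) = 5.84.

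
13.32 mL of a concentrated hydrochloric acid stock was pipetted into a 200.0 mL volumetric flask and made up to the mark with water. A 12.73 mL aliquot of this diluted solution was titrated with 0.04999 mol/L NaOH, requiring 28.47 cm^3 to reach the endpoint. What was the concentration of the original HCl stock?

n(NaOH) = 0.04999 x 0.02847 = 0.001423 mol.
n(HCl) in the aliquot = 0.001423 mol.
[diluted HCl] = 0.001423 / 0.01273 = 0.1118 M.
Dilution factor = 200.0/13.32 = 15.02, so [stock] = 0.1118 x 15.02 = 1.68 M.

1.68 M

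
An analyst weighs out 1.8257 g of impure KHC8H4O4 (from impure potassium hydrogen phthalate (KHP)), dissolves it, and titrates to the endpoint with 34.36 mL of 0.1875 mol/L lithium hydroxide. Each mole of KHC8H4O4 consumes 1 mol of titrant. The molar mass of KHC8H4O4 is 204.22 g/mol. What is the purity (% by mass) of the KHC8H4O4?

n(LiOH) = 0.1875 x 0.03436 = 0.006443 mol.
n(KHC8H4O4) = 0.006443 / 1 = 0.006443 mol.
mass of KHC8H4O4 = 0.006443 x 204.22 = 1.316 g.
% purity = 1.316 / 1.8257 x 100 = 72.1%.

72.1%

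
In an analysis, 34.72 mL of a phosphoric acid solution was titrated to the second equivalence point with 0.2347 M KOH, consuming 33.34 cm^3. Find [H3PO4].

n(KOH) = 0.2347 x 0.03334 = 0.007825 mol.
At the second equivalence point, 2 mol OH^- react per mol H3PO4, so n(H3PO4) = 0.007825 / 2 = 0.003912 mol.
[H3PO4] = 0.003912 / 0.03472 L = 0.113 M.

0.113 M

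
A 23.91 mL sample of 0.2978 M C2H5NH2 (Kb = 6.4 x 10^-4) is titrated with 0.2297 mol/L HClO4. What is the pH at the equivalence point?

5.85

n(C2H5NH2) = 0.2978 x 0.02391 = 0.007120 mol; V(HClO4) at equivalence = 0.007120/0.2297 = 0.03100 L.
At equivalence the base is fully converted to C2H5NH3+; total volume = 0.05491 L, so [C2H5NH3+] = 0.007120/0.05491 = 0.1297 M.
Ka(C2H5NH3+) = Kw/Kb = 1.0e-14 / 6.4 x 10^-4 = 1.56e-11.
[H^+] = sqrt(Ka x [C2H5NH3+]) = sqrt(1.56e-11 x 0.1297) = 1.42e-6 M.
pH = -log(1.42e-6) = 5.85.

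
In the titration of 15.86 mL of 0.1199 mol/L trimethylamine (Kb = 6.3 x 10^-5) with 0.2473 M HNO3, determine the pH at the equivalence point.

n((CH3)3N) = 0.1199 x 0.01586 = 0.001902 mol; V(HNO3) at equivalence = 0.001902/0.2473 = 0.007690 L.
At equivalence the base is fully converted to (CH3)3NH+; total volume = 0.02355 L, so [(CH3)3NH+] = 0.001902/0.02355 = 0.08075 M.
Ka((CH3)3NH+) = Kw/Kb = 1.0e-14 / 6.3 x 10^-5 = 1.59e-10.
[H^+] = sqrt(Ka x [(CH3)3NH+]) = sqrt(1.59e-10 x 0.08075) = 3.58e-6 M.
pH = -log(3.58e-6) = 5.45.

5.45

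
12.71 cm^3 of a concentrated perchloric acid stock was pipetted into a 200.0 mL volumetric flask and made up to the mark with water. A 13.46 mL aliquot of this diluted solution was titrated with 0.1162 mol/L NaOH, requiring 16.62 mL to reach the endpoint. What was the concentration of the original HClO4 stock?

2.26 M

n(NaOH) = 0.1162 x 0.01662 = 0.001931 mol.
n(HClO4) in the aliquot = 0.001931 mol.
[diluted HClO4] = 0.001931 / 0.01346 = 0.1435 M.
Dilution factor = 200.0/12.71 = 15.74, so [stock] = 0.1435 x 15.74 = 2.26 M.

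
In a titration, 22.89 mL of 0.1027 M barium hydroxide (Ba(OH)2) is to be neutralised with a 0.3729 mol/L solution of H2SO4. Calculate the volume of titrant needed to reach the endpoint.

6.30 mL

n(Ba(OH)2) = 0.1027 mol/L x 0.02289 L = 0.002351 mol.
At equivalence n(H2SO4) = n(Ba(OH)2) = 0.002351 mol.
V(H2SO4) = 0.002351 / 0.3729 = 0.006304 L = 6.30 mL.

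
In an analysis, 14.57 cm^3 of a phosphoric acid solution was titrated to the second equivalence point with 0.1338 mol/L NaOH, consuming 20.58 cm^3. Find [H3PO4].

n(NaOH) = 0.1338 x 0.02058 = 0.002754 mol.
At the second equivalence point, 2 mol OH^- react per mol H3PO4, so n(H3PO4) = 0.002754 / 2 = 0.001377 mol.
[H3PO4] = 0.001377 / 0.01457 L = 0.0945 M.

0.0945 M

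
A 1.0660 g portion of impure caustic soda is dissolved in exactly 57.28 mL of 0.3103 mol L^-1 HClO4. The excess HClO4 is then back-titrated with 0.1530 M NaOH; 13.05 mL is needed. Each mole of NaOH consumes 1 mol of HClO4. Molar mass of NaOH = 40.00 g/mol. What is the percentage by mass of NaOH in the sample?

59.2%

Total n(HClO4) added = 0.3103 x 0.05728 = 0.01777 mol.
n(NaOH) used = 0.1530 x 0.01305 = 0.001997 mol, which equals the excess n(HClO4).
So n(HClO4) consumed by the sample = 0.01777 - 0.001997 = 0.01578 mol.
n(NaOH) = 0.01578 / 1 = 0.01578 mol.
mass NaOH = 0.01578 x 40.00 = 0.6311 g, so %NaOH = 0.6311/1.0660 x 100 = 59.2%.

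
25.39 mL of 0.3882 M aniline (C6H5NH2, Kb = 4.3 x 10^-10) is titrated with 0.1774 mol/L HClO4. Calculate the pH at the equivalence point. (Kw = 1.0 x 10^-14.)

2.77

n(C6H5NH2) = 0.3882 x 0.02539 = 0.009856 mol; V(HClO4) at equivalence = 0.009856/0.1774 = 0.05556 L.
At equivalence the base is fully converted to C6H5NH3+; total volume = 0.08095 L, so [C6H5NH3+] = 0.009856/0.08095 = 0.1218 M.
Ka(C6H5NH3+) = Kw/Kb = 1.0e-14 / 4.3 x 10^-10 = 2.33e-5.
[H^+] = sqrt(Ka x [C6H5NH3+]) = sqrt(2.33e-5 x 0.1218) = 0.00168 M.
pH = -log(0.00168) = 2.77.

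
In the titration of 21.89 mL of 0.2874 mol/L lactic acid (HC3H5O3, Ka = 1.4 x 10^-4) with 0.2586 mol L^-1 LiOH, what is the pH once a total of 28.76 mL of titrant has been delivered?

12.35

n(acid) = 0.2874 x 0.02189 = 0.006291 mol; n(LiOH) added = 0.2586 x 0.02876 = 0.007437 mol.
Base is in excess by 0.007437 - 0.006291 = 0.001146 mol in a total volume of 0.05065 L.
[OH^-] = 0.001146/0.05065 = 0.02263 M, so pOH = 1.65 and pH = 14.00 - 1.65 = 12.35.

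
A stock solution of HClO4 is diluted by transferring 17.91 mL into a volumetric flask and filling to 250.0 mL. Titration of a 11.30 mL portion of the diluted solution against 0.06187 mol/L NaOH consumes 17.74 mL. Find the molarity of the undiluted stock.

1.36 M

n(NaOH) = 0.06187 x 0.01774 = 0.001098 mol.
n(HClO4) in the aliquot = 0.001098 mol.
[diluted HClO4] = 0.001098 / 0.01130 = 0.09713 M.
Dilution factor = 250.0/17.91 = 13.96, so [stock] = 0.09713 x 13.96 = 1.36 M.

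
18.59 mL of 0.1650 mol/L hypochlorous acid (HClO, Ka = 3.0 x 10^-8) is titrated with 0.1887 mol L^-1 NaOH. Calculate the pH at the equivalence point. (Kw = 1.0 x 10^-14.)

10.23

n(HClO) = 0.1650 x 0.01859 = 0.003067 mol; V(NaOH) at equivalence = 0.003067/0.1887 = 0.01626 L.
At equivalence all the acid is converted to ClO-; total volume = 0.01859 + 0.01626 = 0.03485 L, so [ClO-] = 0.003067/0.03485 = 0.08803 M.
Kb = Kw/Ka = 1.0e-14 / 3.0 x 10^-8 = 3.33e-7.
[OH^-] = sqrt(Kb x [ClO-]) = sqrt(3.33e-7 x 0.08803) = 0.000171 M.
pOH = 3.77, so pH = 14.00 - 3.77 = 10.23.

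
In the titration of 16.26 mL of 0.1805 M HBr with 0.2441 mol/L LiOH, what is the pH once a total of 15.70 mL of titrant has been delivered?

n(acid) = 0.1805 x 0.01626 = 0.002935 mol; n(LiOH) added = 0.2441 x 0.01570 = 0.003832 mol.
Base is in excess by 0.003832 - 0.002935 = 0.0008974 mol in a total volume of 0.03196 L.
[OH^-] = 0.0008974/0.03196 = 0.02808 M, so pOH = 1.55 and pH = 14.00 - 1.55 = 12.45.

12.45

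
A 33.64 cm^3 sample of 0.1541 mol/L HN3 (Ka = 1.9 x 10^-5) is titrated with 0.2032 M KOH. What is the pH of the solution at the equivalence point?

n(HN3) = 0.1541 x 0.03364 = 0.005184 mol; V(KOH) at equivalence = 0.005184/0.2032 = 0.02551 L.
At equivalence all the acid is converted to N3-; total volume = 0.03364 + 0.02551 = 0.05915 L, so [N3-] = 0.005184/0.05915 = 0.08764 M.
Kb = Kw/Ka = 1.0e-14 / 1.9 x 10^-5 = 5.26e-10.
[OH^-] = sqrt(Kb x [N3-]) = sqrt(5.26e-10 x 0.08764) = 6.79e-6 M.
pOH = 5.17, so pH = 14.00 - 5.17 = 8.83.

8.83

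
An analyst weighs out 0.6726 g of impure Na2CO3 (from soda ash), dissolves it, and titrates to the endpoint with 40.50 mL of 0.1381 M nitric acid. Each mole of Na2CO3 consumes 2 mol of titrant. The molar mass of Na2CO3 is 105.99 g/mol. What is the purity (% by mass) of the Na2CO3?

n(HNO3) = 0.1381 x 0.04050 = 0.005593 mol.
n(Na2CO3) = 0.005593 / 2 = 0.002797 mol.
mass of Na2CO3 = 0.002797 x 105.99 = 0.2964 g.
% purity = 0.2964 / 0.6726 x 100 = 44.1%.

44.1%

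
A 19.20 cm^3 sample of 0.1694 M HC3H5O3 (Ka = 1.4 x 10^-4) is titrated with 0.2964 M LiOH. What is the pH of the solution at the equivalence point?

8.44

n(HC3H5O3) = 0.1694 x 0.01920 = 0.003252 mol; V(LiOH) at equivalence = 0.003252/0.2964 = 0.01097 L.
At equivalence all the acid is converted to C3H5O3-; total volume = 0.01920 + 0.01097 = 0.03017 L, so [C3H5O3-] = 0.003252/0.03017 = 0.1078 M.
Kb = Kw/Ka = 1.0e-14 / 1.4 x 10^-4 = 7.14e-11.
[OH^-] = sqrt(Kb x [C3H5O3-]) = sqrt(7.14e-11 x 0.1078) = 2.77e-6 M.
pOH = 5.56, so pH = 14.00 - 5.56 = 8.44.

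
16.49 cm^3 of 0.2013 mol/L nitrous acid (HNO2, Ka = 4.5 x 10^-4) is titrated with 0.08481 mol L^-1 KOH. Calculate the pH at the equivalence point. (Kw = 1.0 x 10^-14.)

n(HNO2) = 0.2013 x 0.01649 = 0.003319 mol; V(KOH) at equivalence = 0.003319/0.08481 = 0.03914 L.
At equivalence all the acid is converted to NO2-; total volume = 0.01649 + 0.03914 = 0.05563 L, so [NO2-] = 0.003319/0.05563 = 0.05967 M.
Kb = Kw/Ka = 1.0e-14 / 4.5 x 10^-4 = 2.22e-11.
[OH^-] = sqrt(Kb x [NO2-]) = sqrt(2.22e-11 x 0.05967) = 1.15e-6 M.
pOH = 5.94, so pH = 14.00 - 5.94 = 8.06.

8.06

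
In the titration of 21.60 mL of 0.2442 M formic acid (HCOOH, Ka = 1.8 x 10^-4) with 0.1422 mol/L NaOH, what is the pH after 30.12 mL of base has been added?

Initial n(HCOOH) = 0.2442 x 0.02160 = 0.005275 mol.
n(NaOH) added = 0.1422 x 0.03012 = 0.004283 mol, converting that many moles of HCOOH to HCOO-.
Remaining n(HCOOH) = 0.0009917 mol; n(HCOO-) = 0.004283 mol.
By Henderson-Hasselbalch, pH = pKa + log([A^-]/[HA]) = 3.74 + log(0.004283/0.0009917) = 3.74 + (+0.64) = 4.38.

4.38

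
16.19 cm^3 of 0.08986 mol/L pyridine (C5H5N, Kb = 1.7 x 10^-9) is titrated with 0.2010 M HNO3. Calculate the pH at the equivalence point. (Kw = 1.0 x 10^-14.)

n(C5H5N) = 0.08986 x 0.01619 = 0.001455 mol; V(HNO3) at equivalence = 0.001455/0.2010 = 0.007238 L.
At equivalence the base is fully converted to C5H5NH+; total volume = 0.02343 L, so [C5H5NH+] = 0.001455/0.02343 = 0.06210 M.
Ka(C5H5NH+) = Kw/Kb = 1.0e-14 / 1.7 x 10^-9 = 5.88e-6.
[H^+] = sqrt(Ka x [C5H5NH+]) = sqrt(5.88e-6 x 0.06210) = 0.000604 M.
pH = -log(0.000604) = 3.22.

3.22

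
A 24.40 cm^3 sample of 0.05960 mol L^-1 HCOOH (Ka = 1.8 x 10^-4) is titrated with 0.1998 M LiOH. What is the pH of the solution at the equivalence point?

n(HCOOH) = 0.05960 x 0.02440 = 0.001454 mol; V(LiOH) at equivalence = 0.001454/0.1998 = 0.007278 L.
At equivalence all the acid is converted to HCOO-; total volume = 0.02440 + 0.007278 = 0.03168 L, so [HCOO-] = 0.001454/0.03168 = 0.04591 M.
Kb = Kw/Ka = 1.0e-14 / 1.8 x 10^-4 = 5.56e-11.
[OH^-] = sqrt(Kb x [HCOO-]) = sqrt(5.56e-11 x 0.04591) = 1.60e-6 M.
pOH = 5.80, so pH = 14.00 - 5.80 = 8.20.

8.20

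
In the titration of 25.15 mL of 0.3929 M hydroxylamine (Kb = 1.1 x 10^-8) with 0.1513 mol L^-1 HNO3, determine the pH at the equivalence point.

3.50

n(NH2OH) = 0.3929 x 0.02515 = 0.009881 mol; V(HNO3) at equivalence = 0.009881/0.1513 = 0.06531 L.
At equivalence the base is fully converted to NH3OH+; total volume = 0.09046 L, so [NH3OH+] = 0.009881/0.09046 = 0.1092 M.
Ka(NH3OH+) = Kw/Kb = 1.0e-14 / 1.1 x 10^-8 = 9.09e-7.
[H^+] = sqrt(Ka x [NH3OH+]) = sqrt(9.09e-7 x 0.1092) = 0.000315 M.
pH = -log(0.000315) = 3.50.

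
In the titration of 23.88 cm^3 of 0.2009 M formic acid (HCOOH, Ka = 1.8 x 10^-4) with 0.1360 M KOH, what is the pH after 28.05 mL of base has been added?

4.33

Initial n(HCOOH) = 0.2009 x 0.02388 = 0.004797 mol.
n(KOH) added = 0.1360 x 0.02805 = 0.003815 mol, converting that many moles of HCOOH to HCOO-.
Remaining n(HCOOH) = 0.0009827 mol; n(HCOO-) = 0.003815 mol.
By Henderson-Hasselbalch, pH = pKa + log([A^-]/[HA]) = 3.74 + log(0.003815/0.0009827) = 3.74 + (+0.59) = 4.33.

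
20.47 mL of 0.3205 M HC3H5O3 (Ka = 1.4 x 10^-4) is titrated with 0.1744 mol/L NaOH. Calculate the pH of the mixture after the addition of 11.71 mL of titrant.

3.51

Initial n(HC3H5O3) = 0.3205 x 0.02047 = 0.006561 mol.
n(NaOH) added = 0.1744 x 0.01171 = 0.002042 mol, converting that many moles of HC3H5O3 to C3H5O3-.
Remaining n(HC3H5O3) = 0.004518 mol; n(C3H5O3-) = 0.002042 mol.
By Henderson-Hasselbalch, pH = pKa + log([A^-]/[HA]) = 3.85 + log(0.002042/0.004518) = 3.85 + (-0.34) = 3.51.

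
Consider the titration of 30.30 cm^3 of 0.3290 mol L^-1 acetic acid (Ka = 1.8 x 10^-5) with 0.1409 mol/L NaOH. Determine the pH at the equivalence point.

n(CH3COOH) = 0.3290 x 0.03030 = 0.009969 mol; V(NaOH) at equivalence = 0.009969/0.1409 = 0.07075 L.
At equivalence all the acid is converted to CH3COO-; total volume = 0.03030 + 0.07075 = 0.1011 L, so [CH3COO-] = 0.009969/0.1011 = 0.09865 M.
Kb = Kw/Ka = 1.0e-14 / 1.8 x 10^-5 = 5.56e-10.
[OH^-] = sqrt(Kb x [CH3COO-]) = sqrt(5.56e-10 x 0.09865) = 7.40e-6 M.
pOH = 5.13, so pH = 14.00 - 5.13 = 8.87.

8.87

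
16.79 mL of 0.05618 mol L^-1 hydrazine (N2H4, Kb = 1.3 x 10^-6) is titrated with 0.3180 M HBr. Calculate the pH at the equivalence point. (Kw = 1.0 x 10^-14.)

n(N2H4) = 0.05618 x 0.01679 = 0.0009433 mol; V(HBr) at equivalence = 0.0009433/0.3180 = 0.002966 L.
At equivalence the base is fully converted to N2H5+; total volume = 0.01976 L, so [N2H5+] = 0.0009433/0.01976 = 0.04775 M.
Ka(N2H5+) = Kw/Kb = 1.0e-14 / 1.3 x 10^-6 = 7.69e-9.
[H^+] = sqrt(Ka x [N2H5+]) = sqrt(7.69e-9 x 0.04775) = 1.92e-5 M.
pH = -log(1.92e-5) = 4.72.

4.72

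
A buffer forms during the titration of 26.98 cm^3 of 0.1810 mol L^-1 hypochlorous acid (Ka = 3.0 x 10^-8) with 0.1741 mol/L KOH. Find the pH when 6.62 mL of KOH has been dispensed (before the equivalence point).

7.01

Initial n(HClO) = 0.1810 x 0.02698 = 0.004883 mol.
n(KOH) added = 0.1741 x 0.006620 = 0.001153 mol, converting that many moles of HClO to ClO-.
Remaining n(HClO) = 0.003731 mol; n(ClO-) = 0.001153 mol.
By Henderson-Hasselbalch, pH = pKa + log([A^-]/[HA]) = 7.52 + log(0.001153/0.003731) = 7.52 + (-0.51) = 7.01.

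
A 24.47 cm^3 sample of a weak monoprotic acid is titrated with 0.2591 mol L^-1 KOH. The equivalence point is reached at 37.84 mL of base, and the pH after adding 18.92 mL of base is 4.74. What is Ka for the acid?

1.8 x 10^-5

18.92 mL is half of the equivalence volume, so this is the half-equivalence point where [HA] = [A^-].
At half-equivalence pH = pKa, so pKa = 4.74.
Ka = 10^(-4.74) = 1.8 x 10^-5.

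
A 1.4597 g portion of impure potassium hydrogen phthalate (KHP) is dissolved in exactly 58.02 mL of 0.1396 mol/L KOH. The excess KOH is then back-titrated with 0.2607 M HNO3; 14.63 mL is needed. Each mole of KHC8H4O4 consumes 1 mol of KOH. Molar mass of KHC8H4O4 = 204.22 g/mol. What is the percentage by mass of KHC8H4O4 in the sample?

60.0%

Total n(KOH) added = 0.1396 x 0.05802 = 0.008100 mol.
n(HNO3) used = 0.2607 x 0.01463 = 0.003814 mol, which equals the excess n(KOH).
So n(KOH) consumed by the sample = 0.008100 - 0.003814 = 0.004286 mol.
n(KHC8H4O4) = 0.004286 / 1 = 0.004286 mol.
mass KHC8H4O4 = 0.004286 x 204.22 = 0.8752 g, so %KHC8H4O4 = 0.8752/1.4597 x 100 = 60.0%.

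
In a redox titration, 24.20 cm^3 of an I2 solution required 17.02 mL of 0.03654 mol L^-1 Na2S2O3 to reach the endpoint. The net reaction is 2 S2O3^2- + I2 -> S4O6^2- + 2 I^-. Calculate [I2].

n(Na2S2O3) = 0.03654 x 0.01702 = 0.0006219 mol.
From the balanced equation, 2 mol Na2S2O3 reacts with 1 mol I2, so n(I2) = 0.0006219 x 1/2 = 0.0003110 mol.
[I2] = 0.0003110 / 0.02420 L = 0.0128 M.

0.0128 M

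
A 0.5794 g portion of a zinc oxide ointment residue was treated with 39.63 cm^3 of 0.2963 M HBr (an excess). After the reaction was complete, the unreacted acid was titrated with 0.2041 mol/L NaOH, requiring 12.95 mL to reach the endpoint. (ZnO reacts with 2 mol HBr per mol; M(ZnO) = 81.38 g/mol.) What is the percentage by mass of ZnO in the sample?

Total n(HBr) added = 0.2963 x 0.03963 = 0.01174 mol.
n(NaOH) used = 0.2041 x 0.01295 = 0.002643 mol, which equals the excess n(HBr).
So n(HBr) consumed by the sample = 0.01174 - 0.002643 = 0.009099 mol.
n(ZnO) = 0.009099 / 2 = 0.004550 mol.
mass ZnO = 0.004550 x 81.38 = 0.3702 g, so %ZnO = 0.3702/0.5794 x 100 = 63.9%.

63.9%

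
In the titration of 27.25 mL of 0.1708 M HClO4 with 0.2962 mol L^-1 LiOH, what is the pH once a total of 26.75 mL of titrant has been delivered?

n(acid) = 0.1708 x 0.02725 = 0.004654 mol; n(LiOH) added = 0.2962 x 0.02675 = 0.007923 mol.
Base is in excess by 0.007923 - 0.004654 = 0.003269 mol in a total volume of 0.05400 L.
[OH^-] = 0.003269/0.05400 = 0.06054 M, so pOH = 1.22 and pH = 14.00 - 1.22 = 12.78.

12.78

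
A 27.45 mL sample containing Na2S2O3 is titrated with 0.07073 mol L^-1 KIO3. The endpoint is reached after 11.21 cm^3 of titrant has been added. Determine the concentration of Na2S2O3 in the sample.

n(KIO3) = 0.07073 x 0.01121 = 0.0007929 mol.
From the balanced equation, 1 mol KIO3 reacts with 6 mol Na2S2O3, so n(Na2S2O3) = 0.0007929 x 6/1 = 0.004757 mol.
[Na2S2O3] = 0.004757 / 0.02745 L = 0.173 M.

0.173 M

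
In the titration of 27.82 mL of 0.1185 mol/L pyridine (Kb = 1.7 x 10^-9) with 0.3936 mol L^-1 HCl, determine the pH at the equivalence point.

3.14

n(C5H5N) = 0.1185 x 0.02782 = 0.003297 mol; V(HCl) at equivalence = 0.003297/0.3936 = 0.008376 L.
At equivalence the base is fully converted to C5H5NH+; total volume = 0.03620 L, so [C5H5NH+] = 0.003297/0.03620 = 0.09108 M.
Ka(C5H5NH+) = Kw/Kb = 1.0e-14 / 1.7 x 10^-9 = 5.88e-6.
[H^+] = sqrt(Ka x [C5H5NH+]) = sqrt(5.88e-6 x 0.09108) = 0.000732 M.
pH = -log(0.000732) = 3.14.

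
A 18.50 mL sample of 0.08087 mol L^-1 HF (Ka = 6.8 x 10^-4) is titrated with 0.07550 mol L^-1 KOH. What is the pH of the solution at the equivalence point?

7.88

n(HF) = 0.08087 x 0.01850 = 0.001496 mol; V(KOH) at equivalence = 0.001496/0.07550 = 0.01982 L.
At equivalence all the acid is converted to F-; total volume = 0.01850 + 0.01982 = 0.03832 L, so [F-] = 0.001496/0.03832 = 0.03905 M.
Kb = Kw/Ka = 1.0e-14 / 6.8 x 10^-4 = 1.47e-11.
[OH^-] = sqrt(Kb x [F-]) = sqrt(1.47e-11 x 0.03905) = 7.58e-7 M.
pOH = 6.12, so pH = 14.00 - 6.12 = 7.88.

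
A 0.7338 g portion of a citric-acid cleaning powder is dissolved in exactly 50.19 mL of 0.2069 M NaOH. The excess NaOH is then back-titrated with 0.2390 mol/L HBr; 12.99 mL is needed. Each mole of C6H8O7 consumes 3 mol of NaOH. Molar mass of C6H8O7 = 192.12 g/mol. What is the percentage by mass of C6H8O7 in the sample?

Total n(NaOH) added = 0.2069 x 0.05019 = 0.01038 mol.
n(HBr) used = 0.2390 x 0.01299 = 0.003105 mol, which equals the excess n(NaOH).
So n(NaOH) consumed by the sample = 0.01038 - 0.003105 = 0.007280 mol.
n(C6H8O7) = 0.007280 / 3 = 0.002427 mol.
mass C6H8O7 = 0.002427 x 192.12 = 0.4662 g, so %C6H8O7 = 0.4662/0.7338 x 100 = 63.5%.

63.5%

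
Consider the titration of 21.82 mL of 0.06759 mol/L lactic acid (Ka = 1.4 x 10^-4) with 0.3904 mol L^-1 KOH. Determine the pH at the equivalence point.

8.31

n(HC3H5O3) = 0.06759 x 0.02182 = 0.001475 mol; V(KOH) at equivalence = 0.001475/0.3904 = 0.003778 L.
At equivalence all the acid is converted to C3H5O3-; total volume = 0.02182 + 0.003778 = 0.02560 L, so [C3H5O3-] = 0.001475/0.02560 = 0.05762 M.
Kb = Kw/Ka = 1.0e-14 / 1.4 x 10^-4 = 7.14e-11.
[OH^-] = sqrt(Kb x [C3H5O3-]) = sqrt(7.14e-11 x 0.05762) = 2.03e-6 M.
pOH = 5.69, so pH = 14.00 - 5.69 = 8.31.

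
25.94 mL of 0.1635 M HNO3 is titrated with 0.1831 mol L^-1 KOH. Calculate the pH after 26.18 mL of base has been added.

n(acid) = 0.1635 x 0.02594 = 0.004241 mol; n(KOH) added = 0.1831 x 0.02618 = 0.004794 mol.
Base is in excess by 0.004794 - 0.004241 = 0.0005524 mol in a total volume of 0.05212 L.
[OH^-] = 0.0005524/0.05212 = 0.01060 M, so pOH = 1.97 and pH = 14.00 - 1.97 = 12.03.

12.03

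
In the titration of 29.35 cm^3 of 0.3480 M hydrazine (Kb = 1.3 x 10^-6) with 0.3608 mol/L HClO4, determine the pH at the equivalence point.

4.43

n(N2H4) = 0.3480 x 0.02935 = 0.01021 mol; V(HClO4) at equivalence = 0.01021/0.3608 = 0.02831 L.
At equivalence the base is fully converted to N2H5+; total volume = 0.05766 L, so [N2H5+] = 0.01021/0.05766 = 0.1771 M.
Ka(N2H5+) = Kw/Kb = 1.0e-14 / 1.3 x 10^-6 = 7.69e-9.
[H^+] = sqrt(Ka x [N2H5+]) = sqrt(7.69e-9 x 0.1771) = 3.69e-5 M.
pH = -log(3.69e-5) = 4.43.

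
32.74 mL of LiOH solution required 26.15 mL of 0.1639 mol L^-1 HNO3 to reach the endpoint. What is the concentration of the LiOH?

0.131 M

n(HNO3) delivered = 0.1639 x 0.02615 = 0.004286 mol.
For a 1:1 reaction, n(LiOH) = 0.004286 mol.
[LiOH] = 0.004286 mol / 0.03274 L = 0.131 M.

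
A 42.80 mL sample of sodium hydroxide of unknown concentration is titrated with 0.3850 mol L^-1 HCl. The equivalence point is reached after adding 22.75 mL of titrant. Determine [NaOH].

n(HCl) delivered = 0.3850 x 0.02275 = 0.008759 mol.
For a 1:1 reaction, n(NaOH) = 0.008759 mol.
[NaOH] = 0.008759 mol / 0.04280 L = 0.205 M.

0.205 M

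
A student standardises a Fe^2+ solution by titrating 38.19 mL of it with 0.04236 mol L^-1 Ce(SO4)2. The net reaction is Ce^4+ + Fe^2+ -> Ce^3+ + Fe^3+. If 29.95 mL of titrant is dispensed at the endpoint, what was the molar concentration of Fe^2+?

n(Ce(SO4)2) = 0.04236 x 0.02995 = 0.001269 mol.
From the balanced equation, 1 mol Ce(SO4)2 reacts with 1 mol Fe^2+, so n(Fe^2+) = 0.001269 x 1/1 = 0.001269 mol.
[Fe^2+] = 0.001269 / 0.03819 L = 0.0332 M.

0.0332 M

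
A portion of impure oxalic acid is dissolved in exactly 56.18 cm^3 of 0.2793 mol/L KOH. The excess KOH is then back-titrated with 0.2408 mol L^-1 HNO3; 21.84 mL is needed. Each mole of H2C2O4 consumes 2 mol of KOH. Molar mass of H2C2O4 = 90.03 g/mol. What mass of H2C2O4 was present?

0.470 g

Total n(KOH) added = 0.2793 x 0.05618 = 0.01569 mol.
n(HNO3) used = 0.2408 x 0.02184 = 0.005259 mol, which equals the excess n(KOH).
So n(KOH) consumed by the sample = 0.01569 - 0.005259 = 0.01043 mol.
n(H2C2O4) = 0.01043 / 2 = 0.005216 mol.
mass = 0.005216 mol x 90.03 g/mol = 0.470 g.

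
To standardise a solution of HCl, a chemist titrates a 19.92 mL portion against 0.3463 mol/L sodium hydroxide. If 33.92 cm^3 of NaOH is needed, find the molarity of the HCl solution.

n(NaOH) delivered = 0.3463 x 0.03392 = 0.01175 mol.
For a 1:1 reaction, n(HCl) = 0.01175 mol.
[HCl] = 0.01175 mol / 0.01992 L = 0.590 M.

0.590 M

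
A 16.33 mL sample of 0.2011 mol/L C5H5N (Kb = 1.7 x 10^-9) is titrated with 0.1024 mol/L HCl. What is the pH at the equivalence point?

3.20

n(C5H5N) = 0.2011 x 0.01633 = 0.003284 mol; V(HCl) at equivalence = 0.003284/0.1024 = 0.03207 L.
At equivalence the base is fully converted to C5H5NH+; total volume = 0.04840 L, so [C5H5NH+] = 0.003284/0.04840 = 0.06785 M.
Ka(C5H5NH+) = Kw/Kb = 1.0e-14 / 1.7 x 10^-9 = 5.88e-6.
[H^+] = sqrt(Ka x [C5H5NH+]) = sqrt(5.88e-6 x 0.06785) = 0.000632 M.
pH = -log(0.000632) = 3.20.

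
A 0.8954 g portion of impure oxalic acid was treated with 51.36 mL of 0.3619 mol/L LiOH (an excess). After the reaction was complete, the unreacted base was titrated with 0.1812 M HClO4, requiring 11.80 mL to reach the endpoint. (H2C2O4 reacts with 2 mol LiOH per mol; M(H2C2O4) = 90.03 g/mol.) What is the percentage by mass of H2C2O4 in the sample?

82.7%

Total n(LiOH) added = 0.3619 x 0.05136 = 0.01859 mol.
n(HClO4) used = 0.1812 x 0.01180 = 0.002138 mol, which equals the excess n(LiOH).
So n(LiOH) consumed by the sample = 0.01859 - 0.002138 = 0.01645 mol.
n(H2C2O4) = 0.01645 / 2 = 0.008225 mol.
mass H2C2O4 = 0.008225 x 90.03 = 0.7405 g, so %H2C2O4 = 0.7405/0.8954 x 100 = 82.7%.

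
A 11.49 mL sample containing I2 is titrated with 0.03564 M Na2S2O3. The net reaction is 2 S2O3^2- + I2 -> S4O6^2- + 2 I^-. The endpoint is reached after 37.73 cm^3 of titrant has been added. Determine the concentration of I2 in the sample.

n(Na2S2O3) = 0.03564 x 0.03773 = 0.001345 mol.
From the balanced equation, 2 mol Na2S2O3 reacts with 1 mol I2, so n(I2) = 0.001345 x 1/2 = 0.0006723 mol.
[I2] = 0.0006723 / 0.01149 L = 0.0585 M.

0.0585 M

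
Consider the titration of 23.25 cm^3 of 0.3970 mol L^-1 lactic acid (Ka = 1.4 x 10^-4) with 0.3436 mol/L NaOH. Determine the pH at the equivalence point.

8.56

n(HC3H5O3) = 0.3970 x 0.02325 = 0.009230 mol; V(NaOH) at equivalence = 0.009230/0.3436 = 0.02686 L.
At equivalence all the acid is converted to C3H5O3-; total volume = 0.02325 + 0.02686 = 0.05011 L, so [C3H5O3-] = 0.009230/0.05011 = 0.1842 M.
Kb = Kw/Ka = 1.0e-14 / 1.4 x 10^-4 = 7.14e-11.
[OH^-] = sqrt(Kb x [C3H5O3-]) = sqrt(7.14e-11 x 0.1842) = 3.63e-6 M.
pOH = 5.44, so pH = 14.00 - 5.44 = 8.56.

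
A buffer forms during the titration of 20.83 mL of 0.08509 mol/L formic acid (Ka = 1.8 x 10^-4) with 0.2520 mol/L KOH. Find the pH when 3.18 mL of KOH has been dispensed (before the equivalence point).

3.66

Initial n(HCOOH) = 0.08509 x 0.02083 = 0.001772 mol.
n(KOH) added = 0.2520 x 0.003180 = 0.0008014 mol, converting that many moles of HCOOH to HCOO-.
Remaining n(HCOOH) = 0.0009711 mol; n(HCOO-) = 0.0008014 mol.
By Henderson-Hasselbalch, pH = pKa + log([A^-]/[HA]) = 3.74 + log(0.0008014/0.0009711) = 3.74 + (-0.08) = 3.66.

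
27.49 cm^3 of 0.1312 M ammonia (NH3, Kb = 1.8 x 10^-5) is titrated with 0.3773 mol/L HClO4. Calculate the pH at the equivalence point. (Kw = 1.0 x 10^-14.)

n(NH3) = 0.1312 x 0.02749 = 0.003607 mol; V(HClO4) at equivalence = 0.003607/0.3773 = 0.009559 L.
At equivalence the base is fully converted to NH4+; total volume = 0.03705 L, so [NH4+] = 0.003607/0.03705 = 0.09735 M.
Ka(NH4+) = Kw/Kb = 1.0e-14 / 1.8 x 10^-5 = 5.56e-10.
[H^+] = sqrt(Ka x [NH4+]) = sqrt(5.56e-10 x 0.09735) = 7.35e-6 M.
pH = -log(7.35e-6) = 5.13.

5.13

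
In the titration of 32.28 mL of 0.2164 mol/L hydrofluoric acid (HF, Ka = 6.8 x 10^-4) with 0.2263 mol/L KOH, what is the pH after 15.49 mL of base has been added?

3.17

Initial n(HF) = 0.2164 x 0.03228 = 0.006985 mol.
n(KOH) added = 0.2263 x 0.01549 = 0.003505 mol, converting that many moles of HF to F-.
Remaining n(HF) = 0.003480 mol; n(F-) = 0.003505 mol.
By Henderson-Hasselbalch, pH = pKa + log([A^-]/[HA]) = 3.17 + log(0.003505/0.003480) = 3.17 + (+0.00) = 3.17.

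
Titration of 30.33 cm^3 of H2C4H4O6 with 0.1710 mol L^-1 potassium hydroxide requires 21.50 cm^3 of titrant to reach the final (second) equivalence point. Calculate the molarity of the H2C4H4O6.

n(KOH) = 0.1710 x 0.02150 = 0.003677 mol.
At the final (second) equivalence point, 2 mol OH^- react per mol H2C4H4O6, so n(H2C4H4O6) = 0.003677 / 2 = 0.001838 mol.
[H2C4H4O6] = 0.001838 / 0.03033 L = 0.0606 M.

0.0606 M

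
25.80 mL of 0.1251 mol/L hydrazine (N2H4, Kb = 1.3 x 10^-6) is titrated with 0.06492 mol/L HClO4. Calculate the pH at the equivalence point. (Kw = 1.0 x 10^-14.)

n(N2H4) = 0.1251 x 0.02580 = 0.003228 mol; V(HClO4) at equivalence = 0.003228/0.06492 = 0.04972 L.
At equivalence the base is fully converted to N2H5+; total volume = 0.07552 L, so [N2H5+] = 0.003228/0.07552 = 0.04274 M.
Ka(N2H5+) = Kw/Kb = 1.0e-14 / 1.3 x 10^-6 = 7.69e-9.
[H^+] = sqrt(Ka x [N2H5+]) = sqrt(7.69e-9 x 0.04274) = 1.81e-5 M.
pH = -log(1.81e-5) = 4.74.

4.74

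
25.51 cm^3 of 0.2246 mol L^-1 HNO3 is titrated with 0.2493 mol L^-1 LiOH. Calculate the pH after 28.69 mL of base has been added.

n(acid) = 0.2246 x 0.02551 = 0.005730 mol; n(LiOH) added = 0.2493 x 0.02869 = 0.007152 mol.
Base is in excess by 0.007152 - 0.005730 = 0.001423 mol in a total volume of 0.05420 L.
[OH^-] = 0.001423/0.05420 = 0.02625 M, so pOH = 1.58 and pH = 14.00 - 1.58 = 12.42.

12.42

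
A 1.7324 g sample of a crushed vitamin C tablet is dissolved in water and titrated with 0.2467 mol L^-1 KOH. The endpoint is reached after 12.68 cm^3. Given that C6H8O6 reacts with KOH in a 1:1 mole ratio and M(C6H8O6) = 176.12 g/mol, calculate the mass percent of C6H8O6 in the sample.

n(KOH) = 0.2467 x 0.01268 = 0.003128 mol.
n(C6H8O6) = 0.003128 / 1 = 0.003128 mol.
mass of C6H8O6 = 0.003128 x 176.12 = 0.5509 g.
% purity = 0.5509 / 1.7324 x 100 = 31.8%.

31.8%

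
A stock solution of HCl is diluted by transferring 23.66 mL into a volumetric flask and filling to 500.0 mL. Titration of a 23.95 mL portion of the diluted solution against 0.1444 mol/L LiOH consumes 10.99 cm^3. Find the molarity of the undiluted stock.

1.40 M

n(LiOH) = 0.1444 x 0.01099 = 0.001587 mol.
n(HCl) in the aliquot = 0.001587 mol.
[diluted HCl] = 0.001587 / 0.02395 = 0.06626 M.
Dilution factor = 500.0/23.66 = 21.13, so [stock] = 0.06626 x 21.13 = 1.40 M.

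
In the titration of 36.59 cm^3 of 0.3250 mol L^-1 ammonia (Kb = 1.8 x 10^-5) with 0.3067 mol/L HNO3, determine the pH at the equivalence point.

n(NH3) = 0.3250 x 0.03659 = 0.01189 mol; V(HNO3) at equivalence = 0.01189/0.3067 = 0.03877 L.
At equivalence the base is fully converted to NH4+; total volume = 0.07536 L, so [NH4+] = 0.01189/0.07536 = 0.1578 M.
Ka(NH4+) = Kw/Kb = 1.0e-14 / 1.8 x 10^-5 = 5.56e-10.
[H^+] = sqrt(Ka x [NH4+]) = sqrt(5.56e-10 x 0.1578) = 9.36e-6 M.
pH = -log(9.36e-6) = 5.03.

5.03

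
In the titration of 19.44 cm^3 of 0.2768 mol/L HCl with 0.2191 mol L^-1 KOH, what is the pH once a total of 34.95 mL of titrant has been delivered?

12.62

n(acid) = 0.2768 x 0.01944 = 0.005381 mol; n(KOH) added = 0.2191 x 0.03495 = 0.007658 mol.
Base is in excess by 0.007658 - 0.005381 = 0.002277 mol in a total volume of 0.05439 L.
[OH^-] = 0.002277/0.05439 = 0.04186 M, so pOH = 1.38 and pH = 14.00 - 1.38 = 12.62.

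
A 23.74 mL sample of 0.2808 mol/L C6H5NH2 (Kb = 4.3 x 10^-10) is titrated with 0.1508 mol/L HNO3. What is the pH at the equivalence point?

n(C6H5NH2) = 0.2808 x 0.02374 = 0.006666 mol; V(HNO3) at equivalence = 0.006666/0.1508 = 0.04421 L.
At equivalence the base is fully converted to C6H5NH3+; total volume = 0.06795 L, so [C6H5NH3+] = 0.006666/0.06795 = 0.09811 M.
Ka(C6H5NH3+) = Kw/Kb = 1.0e-14 / 4.3 x 10^-10 = 2.33e-5.
[H^+] = sqrt(Ka x [C6H5NH3+]) = sqrt(2.33e-5 x 0.09811) = 0.00151 M.
pH = -log(0.00151) = 2.82.

2.82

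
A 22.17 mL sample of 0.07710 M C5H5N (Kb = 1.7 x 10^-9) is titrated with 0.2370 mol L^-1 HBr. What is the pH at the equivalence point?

3.23

n(C5H5N) = 0.07710 x 0.02217 = 0.001709 mol; V(HBr) at equivalence = 0.001709/0.2370 = 0.007212 L.
At equivalence the base is fully converted to C5H5NH+; total volume = 0.02938 L, so [C5H5NH+] = 0.001709/0.02938 = 0.05817 M.
Ka(C5H5NH+) = Kw/Kb = 1.0e-14 / 1.7 x 10^-9 = 5.88e-6.
[H^+] = sqrt(Ka x [C5H5NH+]) = sqrt(5.88e-6 x 0.05817) = 0.000585 M.
pH = -log(0.000585) = 3.23.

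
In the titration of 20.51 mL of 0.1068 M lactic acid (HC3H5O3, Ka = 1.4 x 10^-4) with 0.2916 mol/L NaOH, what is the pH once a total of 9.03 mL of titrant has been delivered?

12.18

n(acid) = 0.1068 x 0.02051 = 0.002190 mol; n(NaOH) added = 0.2916 x 0.009030 = 0.002633 mol.
Base is in excess by 0.002633 - 0.002190 = 0.0004427 mol in a total volume of 0.02954 L.
[OH^-] = 0.0004427/0.02954 = 0.01499 M, so pOH = 1.82 and pH = 14.00 - 1.82 = 12.18.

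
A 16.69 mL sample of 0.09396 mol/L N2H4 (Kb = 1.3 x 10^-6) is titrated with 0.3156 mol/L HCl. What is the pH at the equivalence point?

n(N2H4) = 0.09396 x 0.01669 = 0.001568 mol; V(HCl) at equivalence = 0.001568/0.3156 = 0.004969 L.
At equivalence the base is fully converted to N2H5+; total volume = 0.02166 L, so [N2H5+] = 0.001568/0.02166 = 0.07240 M.
Ka(N2H5+) = Kw/Kb = 1.0e-14 / 1.3 x 10^-6 = 7.69e-9.
[H^+] = sqrt(Ka x [N2H5+]) = sqrt(7.69e-9 x 0.07240) = 2.36e-5 M.
pH = -log(2.36e-5) = 4.63.

4.63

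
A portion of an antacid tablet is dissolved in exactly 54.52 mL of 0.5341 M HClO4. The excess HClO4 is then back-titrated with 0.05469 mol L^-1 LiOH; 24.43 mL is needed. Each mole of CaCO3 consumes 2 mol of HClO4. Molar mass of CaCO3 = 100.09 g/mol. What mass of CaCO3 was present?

Total n(HClO4) added = 0.5341 x 0.05452 = 0.02912 mol.
n(LiOH) used = 0.05469 x 0.02443 = 0.001336 mol, which equals the excess n(HClO4).
So n(HClO4) consumed by the sample = 0.02912 - 0.001336 = 0.02778 mol.
n(CaCO3) = 0.02778 / 2 = 0.01389 mol.
mass = 0.01389 mol x 100.09 g/mol = 1.39 g.

1.39 g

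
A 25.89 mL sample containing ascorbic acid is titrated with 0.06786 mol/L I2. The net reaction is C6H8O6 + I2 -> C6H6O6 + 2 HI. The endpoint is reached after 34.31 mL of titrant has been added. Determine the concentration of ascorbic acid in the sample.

0.0899 M

n(I2) = 0.06786 x 0.03431 = 0.002328 mol.
From the balanced equation, 1 mol I2 reacts with 1 mol ascorbic acid, so n(ascorbic acid) = 0.002328 x 1/1 = 0.002328 mol.
[ascorbic acid] = 0.002328 / 0.02589 L = 0.0899 M.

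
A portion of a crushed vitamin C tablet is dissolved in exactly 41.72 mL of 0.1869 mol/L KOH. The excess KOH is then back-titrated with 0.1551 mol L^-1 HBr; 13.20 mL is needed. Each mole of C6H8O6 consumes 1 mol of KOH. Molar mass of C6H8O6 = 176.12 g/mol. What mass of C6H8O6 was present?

1.01 g

Total n(KOH) added = 0.1869 x 0.04172 = 0.007797 mol.
n(HBr) used = 0.1551 x 0.01320 = 0.002047 mol, which equals the excess n(KOH).
So n(KOH) consumed by the sample = 0.007797 - 0.002047 = 0.005750 mol.
n(C6H8O6) = 0.005750 / 1 = 0.005750 mol.
mass = 0.005750 mol x 176.12 g/mol = 1.01 g.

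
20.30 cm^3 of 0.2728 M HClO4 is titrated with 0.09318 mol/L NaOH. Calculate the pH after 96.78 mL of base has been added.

12.47

n(acid) = 0.2728 x 0.02030 = 0.005538 mol; n(NaOH) added = 0.09318 x 0.09678 = 0.009018 mol.
Base is in excess by 0.009018 - 0.005538 = 0.003480 mol in a total volume of 0.1171 L.
[OH^-] = 0.003480/0.1171 = 0.02972 M, so pOH = 1.53 and pH = 14.00 - 1.53 = 12.47.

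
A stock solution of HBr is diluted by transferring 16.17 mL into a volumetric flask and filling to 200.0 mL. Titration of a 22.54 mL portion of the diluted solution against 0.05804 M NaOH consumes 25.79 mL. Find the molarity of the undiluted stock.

0.821 M

n(NaOH) = 0.05804 x 0.02579 = 0.001497 mol.
n(HBr) in the aliquot = 0.001497 mol.
[diluted HBr] = 0.001497 / 0.02254 = 0.06641 M.
Dilution factor = 200.0/16.17 = 12.37, so [stock] = 0.06641 x 12.37 = 0.821 M.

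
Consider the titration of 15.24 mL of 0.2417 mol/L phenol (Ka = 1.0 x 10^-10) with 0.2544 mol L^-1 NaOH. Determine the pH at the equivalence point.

11.55

n(C6H5OH) = 0.2417 x 0.01524 = 0.003684 mol; V(NaOH) at equivalence = 0.003684/0.2544 = 0.01448 L.
At equivalence all the acid is converted to C6H5O-; total volume = 0.01524 + 0.01448 = 0.02972 L, so [C6H5O-] = 0.003684/0.02972 = 0.1239 M.
Kb = Kw/Ka = 1.0e-14 / 1.0 x 10^-10 = 0.000100.
[OH^-] = sqrt(Kb x [C6H5O-]) = sqrt(0.000100 x 0.1239) = 0.00352 M.
pOH = 2.45, so pH = 14.00 - 2.45 = 11.55.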